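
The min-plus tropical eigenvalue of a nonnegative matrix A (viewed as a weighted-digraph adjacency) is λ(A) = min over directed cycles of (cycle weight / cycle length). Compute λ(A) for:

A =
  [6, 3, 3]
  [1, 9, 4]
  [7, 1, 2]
λ(A) = 5/3

Enumerate directed cycles and compute their means (weight / length). Sample:
  cycle 0 → 0: weight = 6, length = 1, mean = 6/1 ≈ 6.000
  cycle 1 → 1: weight = 9, length = 1, mean = 9/1 ≈ 9.000
  cycle 2 → 2: weight = 2, length = 1, mean = 2/1 ≈ 2.000
  cycle 0 → 1 → 0: weight = 4, length = 2, mean = 4/2 ≈ 2.000
  cycle 0 → 2 → 0: weight = 10, length = 2, mean = 10/2 ≈ 5.000
  cycle 1 → 0 → 1: weight = 4, length = 2, mean = 4/2 ≈ 2.000
Minimum mean = 1.667, attained e.g. along the cycle 0 → 2 → 1 → 0 with weight 5 and length 3. So λ(A) = 5/3 = 5/3.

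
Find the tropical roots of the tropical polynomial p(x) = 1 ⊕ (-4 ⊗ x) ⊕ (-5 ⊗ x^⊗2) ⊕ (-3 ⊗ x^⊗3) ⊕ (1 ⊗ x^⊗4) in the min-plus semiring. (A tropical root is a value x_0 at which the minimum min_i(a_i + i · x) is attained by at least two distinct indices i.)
Roots: {-4, -2, 1, 5}

Each tropical root is a break point of the lower envelope of the lines y = a_i + i · x (there are 5 lines, with slopes 0, 1, ..., 4). Only the lines that attain the minimum somewhere contribute to roots; other lines are dominated. Here the surviving (envelope) indices are i = 4, i = 3, i = 2, i = 1, i = 0.
Intersections between consecutive envelope lines give the roots: for adjacent envelope indices i < j the intersection is x = (a_i − a_j) / (j − i). Reading off the sorted break points: {-4, -2, 1, 5}.
Verification: at each break x_0, at least two indices attain the minimum of min_i(a_i + i · x_0).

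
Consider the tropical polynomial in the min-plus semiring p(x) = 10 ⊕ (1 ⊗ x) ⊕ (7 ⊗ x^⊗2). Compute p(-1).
p(-1) = 0

A tropical monomial a ⊗ x^⊗i evaluates to a + i · x. Evaluating each term at x = -1:
  Term 0 contributes 10 + 0 · -1 = 10
  Term 1 contributes 1 + 1 · -1 = 0
  Term 2 contributes 7 + 2 · -1 = 5
p(-1) = ⊕ of these = min[10, 0, 5] = 0.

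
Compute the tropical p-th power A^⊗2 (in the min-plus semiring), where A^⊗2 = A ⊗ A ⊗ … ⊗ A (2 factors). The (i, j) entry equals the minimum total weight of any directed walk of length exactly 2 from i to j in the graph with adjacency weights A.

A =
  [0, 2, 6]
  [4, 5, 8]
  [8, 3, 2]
A^⊗2 =
  [0, 2, 6]
  [4, 6, 10]
  [7, 5, 4]

Each entry (A^⊗2)_ij equals the minimum over all length-2 walks i = v_0 → v_1 → … → v_2 = j of Σ_t A[v_t][v_{t+1}]. For example, for (i, j) = (0, 2) we minimise over 3 possible intermediate vertex sequences; the minimum is 6, attained along the walk 0 → 0 → 2.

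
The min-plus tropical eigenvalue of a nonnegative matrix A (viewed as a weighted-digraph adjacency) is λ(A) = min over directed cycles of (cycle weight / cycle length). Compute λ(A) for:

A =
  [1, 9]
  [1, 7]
λ(A) = 1

Enumerate directed cycles and compute their means (weight / length). Sample:
  cycle 0 → 0: weight = 1, length = 1, mean = 1/1 ≈ 1.000
  cycle 1 → 1: weight = 7, length = 1, mean = 7/1 ≈ 7.000
  cycle 0 → 1 → 0: weight = 10, length = 2, mean = 10/2 ≈ 5.000
  cycle 1 → 0 → 1: weight = 10, length = 2, mean = 10/2 ≈ 5.000
Minimum mean = 1.000, attained e.g. along the cycle 0 → 0 with weight 1 and length 1. So λ(A) = 1/1 = 1.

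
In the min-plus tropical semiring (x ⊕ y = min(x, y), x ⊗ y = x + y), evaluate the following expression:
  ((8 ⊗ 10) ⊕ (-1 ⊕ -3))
((8 ⊗ 10) ⊕ (-1 ⊕ -3)) = -3

Expand innermost to outermost. Recall ⊕ takes the minimum of its arguments and ⊗ takes their sum. Working out the expression ((8 ⊗ 10) ⊕ (-1 ⊕ -3)) gives -3.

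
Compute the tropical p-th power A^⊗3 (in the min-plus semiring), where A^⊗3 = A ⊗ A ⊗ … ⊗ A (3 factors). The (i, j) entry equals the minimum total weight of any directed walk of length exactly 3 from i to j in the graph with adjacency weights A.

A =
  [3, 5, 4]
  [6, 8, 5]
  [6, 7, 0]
A^⊗3 =
  [9, 11, 4]
  [11, 12, 5]
  [6, 7, 0]

Each entry (A^⊗3)_ij equals the minimum over all length-3 walks i = v_0 → v_1 → … → v_3 = j of Σ_t A[v_t][v_{t+1}]. For example, for (i, j) = (0, 2) we minimise over 9 possible intermediate vertex sequences; the minimum is 4, attained along the walk 0 → 2 → 2 → 2.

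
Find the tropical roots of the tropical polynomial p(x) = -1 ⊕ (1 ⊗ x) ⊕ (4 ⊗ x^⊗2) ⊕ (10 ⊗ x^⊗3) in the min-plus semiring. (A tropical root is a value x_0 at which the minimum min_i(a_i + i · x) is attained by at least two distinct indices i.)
Roots: {-6, -3, -2}

Each tropical root is a break point of the lower envelope of the lines y = a_i + i · x (there are 4 lines, with slopes 0, 1, ..., 3). Only the lines that attain the minimum somewhere contribute to roots; other lines are dominated. Here the surviving (envelope) indices are i = 3, i = 2, i = 1, i = 0.
Intersections between consecutive envelope lines give the roots: for adjacent envelope indices i < j the intersection is x = (a_i − a_j) / (j − i). Reading off the sorted break points: {-6, -3, -2}.
Verification: at each break x_0, at least two indices attain the minimum of min_i(a_i + i · x_0).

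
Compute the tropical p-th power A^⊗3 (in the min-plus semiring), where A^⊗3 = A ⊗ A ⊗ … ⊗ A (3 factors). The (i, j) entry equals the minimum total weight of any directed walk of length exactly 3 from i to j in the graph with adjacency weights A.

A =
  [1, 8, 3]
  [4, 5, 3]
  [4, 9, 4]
A^⊗3 =
  [3, 10, 5]
  [6, 13, 8]
  [6, 13, 8]

Each entry (A^⊗3)_ij equals the minimum over all length-3 walks i = v_0 → v_1 → … → v_3 = j of Σ_t A[v_t][v_{t+1}]. For example, for (i, j) = (0, 2) we minimise over 9 possible intermediate vertex sequences; the minimum is 5, attained along the walk 0 → 0 → 0 → 2.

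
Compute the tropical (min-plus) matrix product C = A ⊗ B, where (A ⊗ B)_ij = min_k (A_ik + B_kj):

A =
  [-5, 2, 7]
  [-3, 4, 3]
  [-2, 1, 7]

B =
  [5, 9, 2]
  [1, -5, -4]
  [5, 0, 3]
A ⊗ B =
  [0, -3, -3]
  [2, -1, -1]
  [2, -4, -3]

Apply the min-plus product entry-by-entry:
  C[0][0] = min over k of (A[0][0] + B[0][0] = -5 + 5 = 0, A[0][1] + B[1][0] = 2 + 1 = 3, A[0][2] + B[2][0] = 7 + 5 = 12) = 0 (attained at k = 0)
  C[0][1] = min over k of (A[0][0] + B[0][1] = -5 + 9 = 4, A[0][1] + B[1][1] = 2 + -5 = -3, A[0][2] + B[2][1] = 7 + 0 = 7) = -3 (attained at k = 1)
  C[0][2] = min over k of (A[0][0] + B[0][2] = -5 + 2 = -3, A[0][1] + B[1][2] = 2 + -4 = -2, A[0][2] + B[2][2] = 7 + 3 = 10) = -3 (attained at k = 0)
  C[1][0] = min over k of (A[1][0] + B[0][0] = -3 + 5 = 2, A[1][1] + B[1][0] = 4 + 1 = 5, A[1][2] + B[2][0] = 3 + 5 = 8) = 2 (attained at k = 0)
  C[1][1] = min over k of (A[1][0] + B[0][1] = -3 + 9 = 6, A[1][1] + B[1][1] = 4 + -5 = -1, A[1][2] + B[2][1] = 3 + 0 = 3) = -1 (attained at k = 1)
  C[1][2] = min over k of (A[1][0] + B[0][2] = -3 + 2 = -1, A[1][1] + B[1][2] = 4 + -4 = 0, A[1][2] + B[2][2] = 3 + 3 = 6) = -1 (attained at k = 0)
  C[2][0] = min over k of (A[2][0] + B[0][0] = -2 + 5 = 3, A[2][1] + B[1][0] = 1 + 1 = 2, A[2][2] + B[2][0] = 7 + 5 = 12) = 2 (attained at k = 1)
  C[2][1] = min over k of (A[2][0] + B[0][1] = -2 + 9 = 7, A[2][1] + B[1][1] = 1 + -5 = -4, A[2][2] + B[2][1] = 7 + 0 = 7) = -4 (attained at k = 1)
  C[2][2] = min over k of (A[2][0] + B[0][2] = -2 + 2 = 0, A[2][1] + B[1][2] = 1 + -4 = -3, A[2][2] + B[2][2] = 7 + 3 = 10) = -3 (attained at k = 1)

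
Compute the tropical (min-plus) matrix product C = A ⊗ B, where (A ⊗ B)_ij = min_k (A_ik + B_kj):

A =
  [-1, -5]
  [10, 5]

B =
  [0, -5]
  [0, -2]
A ⊗ B =
  [-5, -7]
  [5, 3]

Apply the min-plus product entry-by-entry:
  C[0][0] = min over k of (A[0][0] + B[0][0] = -1 + 0 = -1, A[0][1] + B[1][0] = -5 + 0 = -5) = -5 (attained at k = 1)
  C[0][1] = min over k of (A[0][0] + B[0][1] = -1 + -5 = -6, A[0][1] + B[1][1] = -5 + -2 = -7) = -7 (attained at k = 1)
  C[1][0] = min over k of (A[1][0] + B[0][0] = 10 + 0 = 10, A[1][1] + B[1][0] = 5 + 0 = 5) = 5 (attained at k = 1)
  C[1][1] = min over k of (A[1][0] + B[0][1] = 10 + -5 = 5, A[1][1] + B[1][1] = 5 + -2 = 3) = 3 (attained at k = 1)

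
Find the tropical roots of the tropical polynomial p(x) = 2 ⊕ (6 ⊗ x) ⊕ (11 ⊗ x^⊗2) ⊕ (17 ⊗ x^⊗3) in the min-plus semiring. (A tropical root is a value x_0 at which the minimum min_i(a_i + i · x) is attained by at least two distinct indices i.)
Roots: {-6, -5, -4}

Each tropical root is a break point of the lower envelope of the lines y = a_i + i · x (there are 4 lines, with slopes 0, 1, ..., 3). Only the lines that attain the minimum somewhere contribute to roots; other lines are dominated. Here the surviving (envelope) indices are i = 3, i = 2, i = 1, i = 0.
Intersections between consecutive envelope lines give the roots: for adjacent envelope indices i < j the intersection is x = (a_i − a_j) / (j − i). Reading off the sorted break points: {-6, -5, -4}.
Verification: at each break x_0, at least two indices attain the minimum of min_i(a_i + i · x_0).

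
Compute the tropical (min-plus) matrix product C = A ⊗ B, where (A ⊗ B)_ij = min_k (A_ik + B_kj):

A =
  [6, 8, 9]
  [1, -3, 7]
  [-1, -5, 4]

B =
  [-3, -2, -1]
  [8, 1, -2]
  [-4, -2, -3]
A ⊗ B =
  [3, 4, 5]
  [-2, -2, -5]
  [-4, -4, -7]

Apply the min-plus product entry-by-entry:
  C[0][0] = min over k of (A[0][0] + B[0][0] = 6 + -3 = 3, A[0][1] + B[1][0] = 8 + 8 = 16, A[0][2] + B[2][0] = 9 + -4 = 5) = 3 (attained at k = 0)
  C[0][1] = min over k of (A[0][0] + B[0][1] = 6 + -2 = 4, A[0][1] + B[1][1] = 8 + 1 = 9, A[0][2] + B[2][1] = 9 + -2 = 7) = 4 (attained at k = 0)
  C[0][2] = min over k of (A[0][0] + B[0][2] = 6 + -1 = 5, A[0][1] + B[1][2] = 8 + -2 = 6, A[0][2] + B[2][2] = 9 + -3 = 6) = 5 (attained at k = 0)
  C[1][0] = min over k of (A[1][0] + B[0][0] = 1 + -3 = -2, A[1][1] + B[1][0] = -3 + 8 = 5, A[1][2] + B[2][0] = 7 + -4 = 3) = -2 (attained at k = 0)
  C[1][1] = min over k of (A[1][0] + B[0][1] = 1 + -2 = -1, A[1][1] + B[1][1] = -3 + 1 = -2, A[1][2] + B[2][1] = 7 + -2 = 5) = -2 (attained at k = 1)
  C[1][2] = min over k of (A[1][0] + B[0][2] = 1 + -1 = 0, A[1][1] + B[1][2] = -3 + -2 = -5, A[1][2] + B[2][2] = 7 + -3 = 4) = -5 (attained at k = 1)
  C[2][0] = min over k of (A[2][0] + B[0][0] = -1 + -3 = -4, A[2][1] + B[1][0] = -5 + 8 = 3, A[2][2] + B[2][0] = 4 + -4 = 0) = -4 (attained at k = 0)
  C[2][1] = min over k of (A[2][0] + B[0][1] = -1 + -2 = -3, A[2][1] + B[1][1] = -5 + 1 = -4, A[2][2] + B[2][1] = 4 + -2 = 2) = -4 (attained at k = 1)
  C[2][2] = min over k of (A[2][0] + B[0][2] = -1 + -1 = -2, A[2][1] + B[1][2] = -5 + -2 = -7, A[2][2] + B[2][2] = 4 + -3 = 1) = -7 (attained at k = 1)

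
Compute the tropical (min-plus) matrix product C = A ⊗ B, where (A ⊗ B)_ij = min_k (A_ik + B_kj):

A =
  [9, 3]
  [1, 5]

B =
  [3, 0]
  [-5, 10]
A ⊗ B =
  [-2, 9]
  [0, 1]

Apply the min-plus product entry-by-entry:
  C[0][0] = min over k of (A[0][0] + B[0][0] = 9 + 3 = 12, A[0][1] + B[1][0] = 3 + -5 = -2) = -2 (attained at k = 1)
  C[0][1] = min over k of (A[0][0] + B[0][1] = 9 + 0 = 9, A[0][1] + B[1][1] = 3 + 10 = 13) = 9 (attained at k = 0)
  C[1][0] = min over k of (A[1][0] + B[0][0] = 1 + 3 = 4, A[1][1] + B[1][0] = 5 + -5 = 0) = 0 (attained at k = 1)
  C[1][1] = min over k of (A[1][0] + B[0][1] = 1 + 0 = 1, A[1][1] + B[1][1] = 5 + 10 = 15) = 1 (attained at k = 0)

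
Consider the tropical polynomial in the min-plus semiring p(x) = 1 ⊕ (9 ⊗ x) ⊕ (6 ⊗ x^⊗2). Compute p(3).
p(3) = 1

A tropical monomial a ⊗ x^⊗i evaluates to a + i · x. Evaluating each term at x = 3:
  Term 0 contributes 1 + 0 · 3 = 1
  Term 1 contributes 9 + 1 · 3 = 12
  Term 2 contributes 6 + 2 · 3 = 12
p(3) = ⊕ of these = min[1, 12, 12] = 1.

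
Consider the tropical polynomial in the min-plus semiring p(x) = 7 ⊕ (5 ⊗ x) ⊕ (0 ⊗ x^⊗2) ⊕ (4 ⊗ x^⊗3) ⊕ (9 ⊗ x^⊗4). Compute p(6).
p(6) = 7

A tropical monomial a ⊗ x^⊗i evaluates to a + i · x. Evaluating each term at x = 6:
  Term 0 contributes 7 + 0 · 6 = 7
  Term 1 contributes 5 + 1 · 6 = 11
  Term 2 contributes 0 + 2 · 6 = 12
  Term 3 contributes 4 + 3 · 6 = 22
  Term 4 contributes 9 + 4 · 6 = 33
p(6) = ⊕ of these = min[7, 11, 12, 22, 33] = 7.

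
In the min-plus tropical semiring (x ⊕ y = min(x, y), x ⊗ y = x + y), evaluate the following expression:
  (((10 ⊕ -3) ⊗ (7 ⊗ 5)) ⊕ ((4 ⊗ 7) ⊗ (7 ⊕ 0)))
(((10 ⊕ -3) ⊗ (7 ⊗ 5)) ⊕ ((4 ⊗ 7) ⊗ (7 ⊕ 0))) = 9

Expand innermost to outermost. Recall ⊕ takes the minimum of its arguments and ⊗ takes their sum. Working out the expression (((10 ⊕ -3) ⊗ (7 ⊗ 5)) ⊕ ((4 ⊗ 7) ⊗ (7 ⊕ 0))) gives 9.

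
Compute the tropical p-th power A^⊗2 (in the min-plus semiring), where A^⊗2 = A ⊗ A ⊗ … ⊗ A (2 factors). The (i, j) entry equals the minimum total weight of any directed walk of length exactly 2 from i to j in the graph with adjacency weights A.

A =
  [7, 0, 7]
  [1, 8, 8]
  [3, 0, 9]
A^⊗2 =
  [1, 7, 8]
  [8, 1, 8]
  [1, 3, 8]

Each entry (A^⊗2)_ij equals the minimum over all length-2 walks i = v_0 → v_1 → … → v_2 = j of Σ_t A[v_t][v_{t+1}]. For example, for (i, j) = (0, 2) we minimise over 3 possible intermediate vertex sequences; the minimum is 8, attained along the walk 0 → 1 → 2.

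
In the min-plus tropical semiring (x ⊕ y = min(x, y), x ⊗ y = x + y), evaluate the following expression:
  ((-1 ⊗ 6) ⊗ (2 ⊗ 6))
((-1 ⊗ 6) ⊗ (2 ⊗ 6)) = 13

Expand innermost to outermost. Recall ⊕ takes the minimum of its arguments and ⊗ takes their sum. Working out the expression ((-1 ⊗ 6) ⊗ (2 ⊗ 6)) gives 13.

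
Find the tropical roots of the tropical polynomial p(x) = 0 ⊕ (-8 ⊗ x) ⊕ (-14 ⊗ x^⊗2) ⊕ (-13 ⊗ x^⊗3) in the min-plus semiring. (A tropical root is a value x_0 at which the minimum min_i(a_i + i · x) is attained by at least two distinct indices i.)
Roots: {-1, 6, 8}

Each tropical root is a break point of the lower envelope of the lines y = a_i + i · x (there are 4 lines, with slopes 0, 1, ..., 3). Only the lines that attain the minimum somewhere contribute to roots; other lines are dominated. Here the surviving (envelope) indices are i = 3, i = 2, i = 1, i = 0.
Intersections between consecutive envelope lines give the roots: for adjacent envelope indices i < j the intersection is x = (a_i − a_j) / (j − i). Reading off the sorted break points: {-1, 6, 8}.
Verification: at each break x_0, at least two indices attain the minimum of min_i(a_i + i · x_0).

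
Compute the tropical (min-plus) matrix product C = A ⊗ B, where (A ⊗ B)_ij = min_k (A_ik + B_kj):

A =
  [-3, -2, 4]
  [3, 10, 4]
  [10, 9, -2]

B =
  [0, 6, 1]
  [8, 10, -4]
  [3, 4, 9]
A ⊗ B =
  [-3, 3, -6]
  [3, 8, 4]
  [1, 2, 5]

Apply the min-plus product entry-by-entry:
  C[0][0] = min over k of (A[0][0] + B[0][0] = -3 + 0 = -3, A[0][1] + B[1][0] = -2 + 8 = 6, A[0][2] + B[2][0] = 4 + 3 = 7) = -3 (attained at k = 0)
  C[0][1] = min over k of (A[0][0] + B[0][1] = -3 + 6 = 3, A[0][1] + B[1][1] = -2 + 10 = 8, A[0][2] + B[2][1] = 4 + 4 = 8) = 3 (attained at k = 0)
  C[0][2] = min over k of (A[0][0] + B[0][2] = -3 + 1 = -2, A[0][1] + B[1][2] = -2 + -4 = -6, A[0][2] + B[2][2] = 4 + 9 = 13) = -6 (attained at k = 1)
  C[1][0] = min over k of (A[1][0] + B[0][0] = 3 + 0 = 3, A[1][1] + B[1][0] = 10 + 8 = 18, A[1][2] + B[2][0] = 4 + 3 = 7) = 3 (attained at k = 0)
  C[1][1] = min over k of (A[1][0] + B[0][1] = 3 + 6 = 9, A[1][1] + B[1][1] = 10 + 10 = 20, A[1][2] + B[2][1] = 4 + 4 = 8) = 8 (attained at k = 2)
  C[1][2] = min over k of (A[1][0] + B[0][2] = 3 + 1 = 4, A[1][1] + B[1][2] = 10 + -4 = 6, A[1][2] + B[2][2] = 4 + 9 = 13) = 4 (attained at k = 0)
  C[2][0] = min over k of (A[2][0] + B[0][0] = 10 + 0 = 10, A[2][1] + B[1][0] = 9 + 8 = 17, A[2][2] + B[2][0] = -2 + 3 = 1) = 1 (attained at k = 2)
  C[2][1] = min over k of (A[2][0] + B[0][1] = 10 + 6 = 16, A[2][1] + B[1][1] = 9 + 10 = 19, A[2][2] + B[2][1] = -2 + 4 = 2) = 2 (attained at k = 2)
  C[2][2] = min over k of (A[2][0] + B[0][2] = 10 + 1 = 11, A[2][1] + B[1][2] = 9 + -4 = 5, A[2][2] + B[2][2] = -2 + 9 = 7) = 5 (attained at k = 1)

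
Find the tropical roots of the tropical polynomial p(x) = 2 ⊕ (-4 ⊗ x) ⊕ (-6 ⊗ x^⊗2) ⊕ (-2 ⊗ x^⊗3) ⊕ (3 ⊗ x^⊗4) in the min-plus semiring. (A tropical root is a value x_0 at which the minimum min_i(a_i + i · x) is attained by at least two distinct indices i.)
Roots: {-5, -4, 2, 6}

Each tropical root is a break point of the lower envelope of the lines y = a_i + i · x (there are 5 lines, with slopes 0, 1, ..., 4). Only the lines that attain the minimum somewhere contribute to roots; other lines are dominated. Here the surviving (envelope) indices are i = 4, i = 3, i = 2, i = 1, i = 0.
Intersections between consecutive envelope lines give the roots: for adjacent envelope indices i < j the intersection is x = (a_i − a_j) / (j − i). Reading off the sorted break points: {-5, -4, 2, 6}.
Verification: at each break x_0, at least two indices attain the minimum of min_i(a_i + i · x_0).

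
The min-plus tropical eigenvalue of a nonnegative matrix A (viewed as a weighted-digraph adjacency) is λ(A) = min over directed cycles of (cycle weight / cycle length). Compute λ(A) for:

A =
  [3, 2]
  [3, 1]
λ(A) = 1

Enumerate directed cycles and compute their means (weight / length). Sample:
  cycle 0 → 0: weight = 3, length = 1, mean = 3/1 ≈ 3.000
  cycle 1 → 1: weight = 1, length = 1, mean = 1/1 ≈ 1.000
  cycle 0 → 1 → 0: weight = 5, length = 2, mean = 5/2 ≈ 2.500
  cycle 1 → 0 → 1: weight = 5, length = 2, mean = 5/2 ≈ 2.500
Minimum mean = 1.000, attained e.g. along the cycle 1 → 1 with weight 1 and length 1. So λ(A) = 1/1 = 1.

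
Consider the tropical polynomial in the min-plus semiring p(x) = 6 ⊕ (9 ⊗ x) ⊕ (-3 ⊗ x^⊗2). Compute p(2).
p(2) = 1

A tropical monomial a ⊗ x^⊗i evaluates to a + i · x. Evaluating each term at x = 2:
  Term 0 contributes 6 + 0 · 2 = 6
  Term 1 contributes 9 + 1 · 2 = 11
  Term 2 contributes -3 + 2 · 2 = 1
p(2) = ⊕ of these = min[6, 11, 1] = 1.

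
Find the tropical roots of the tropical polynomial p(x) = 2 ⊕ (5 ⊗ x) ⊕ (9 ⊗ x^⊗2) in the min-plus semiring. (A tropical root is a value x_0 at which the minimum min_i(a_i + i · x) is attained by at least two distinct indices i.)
Roots: {-4, -3}

Each tropical root is a break point of the lower envelope of the lines y = a_i + i · x (there are 3 lines, with slopes 0, 1, ..., 2). Only the lines that attain the minimum somewhere contribute to roots; other lines are dominated. Here the surviving (envelope) indices are i = 2, i = 1, i = 0.
Intersections between consecutive envelope lines give the roots: for adjacent envelope indices i < j the intersection is x = (a_i − a_j) / (j − i). Reading off the sorted break points: {-4, -3}.
Verification: at each break x_0, at least two indices attain the minimum of min_i(a_i + i · x_0).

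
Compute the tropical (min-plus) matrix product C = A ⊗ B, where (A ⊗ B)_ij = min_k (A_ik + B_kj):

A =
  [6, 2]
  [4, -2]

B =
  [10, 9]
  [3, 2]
A ⊗ B =
  [5, 4]
  [1, 0]

Apply the min-plus product entry-by-entry:
  C[0][0] = min over k of (A[0][0] + B[0][0] = 6 + 10 = 16, A[0][1] + B[1][0] = 2 + 3 = 5) = 5 (attained at k = 1)
  C[0][1] = min over k of (A[0][0] + B[0][1] = 6 + 9 = 15, A[0][1] + B[1][1] = 2 + 2 = 4) = 4 (attained at k = 1)
  C[1][0] = min over k of (A[1][0] + B[0][0] = 4 + 10 = 14, A[1][1] + B[1][0] = -2 + 3 = 1) = 1 (attained at k = 1)
  C[1][1] = min over k of (A[1][0] + B[0][1] = 4 + 9 = 13, A[1][1] + B[1][1] = -2 + 2 = 0) = 0 (attained at k = 1)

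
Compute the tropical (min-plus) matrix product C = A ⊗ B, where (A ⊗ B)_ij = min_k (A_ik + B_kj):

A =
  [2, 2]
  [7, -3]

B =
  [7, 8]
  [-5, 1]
A ⊗ B =
  [-3, 3]
  [-8, -2]

Apply the min-plus product entry-by-entry:
  C[0][0] = min over k of (A[0][0] + B[0][0] = 2 + 7 = 9, A[0][1] + B[1][0] = 2 + -5 = -3) = -3 (attained at k = 1)
  C[0][1] = min over k of (A[0][0] + B[0][1] = 2 + 8 = 10, A[0][1] + B[1][1] = 2 + 1 = 3) = 3 (attained at k = 1)
  C[1][0] = min over k of (A[1][0] + B[0][0] = 7 + 7 = 14, A[1][1] + B[1][0] = -3 + -5 = -8) = -8 (attained at k = 1)
  C[1][1] = min over k of (A[1][0] + B[0][1] = 7 + 8 = 15, A[1][1] + B[1][1] = -3 + 1 = -2) = -2 (attained at k = 1)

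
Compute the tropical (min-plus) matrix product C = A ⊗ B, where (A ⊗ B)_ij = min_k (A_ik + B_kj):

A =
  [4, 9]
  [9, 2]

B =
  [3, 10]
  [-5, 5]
A ⊗ B =
  [4, 14]
  [-3, 7]

Apply the min-plus product entry-by-entry:
  C[0][0] = min over k of (A[0][0] + B[0][0] = 4 + 3 = 7, A[0][1] + B[1][0] = 9 + -5 = 4) = 4 (attained at k = 1)
  C[0][1] = min over k of (A[0][0] + B[0][1] = 4 + 10 = 14, A[0][1] + B[1][1] = 9 + 5 = 14) = 14 (attained at k = 0)
  C[1][0] = min over k of (A[1][0] + B[0][0] = 9 + 3 = 12, A[1][1] + B[1][0] = 2 + -5 = -3) = -3 (attained at k = 1)
  C[1][1] = min over k of (A[1][0] + B[0][1] = 9 + 10 = 19, A[1][1] + B[1][1] = 2 + 5 = 7) = 7 (attained at k = 1)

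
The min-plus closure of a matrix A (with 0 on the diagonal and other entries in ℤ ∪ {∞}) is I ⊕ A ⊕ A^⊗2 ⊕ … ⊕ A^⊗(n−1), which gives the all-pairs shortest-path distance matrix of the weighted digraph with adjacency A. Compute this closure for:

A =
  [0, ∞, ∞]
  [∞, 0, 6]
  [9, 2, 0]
Closure =
  [0, ∞, ∞]
  [15, 0, 6]
  [9, 2, 0]

This is the Floyd-Warshall all-pairs shortest-path computation. For each intermediate vertex k = 0, 1, …, 2, update dist[i][j] ← min(dist[i][j], dist[i][k] + dist[k][j]). The final matrix gives, for each (i, j), the minimum total weight of any directed path from i to j (possibly empty when i = j).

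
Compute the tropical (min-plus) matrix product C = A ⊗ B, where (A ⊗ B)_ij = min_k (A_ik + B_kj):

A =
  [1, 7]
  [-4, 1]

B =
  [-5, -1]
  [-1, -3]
A ⊗ B =
  [-4, 0]
  [-9, -5]

Apply the min-plus product entry-by-entry:
  C[0][0] = min over k of (A[0][0] + B[0][0] = 1 + -5 = -4, A[0][1] + B[1][0] = 7 + -1 = 6) = -4 (attained at k = 0)
  C[0][1] = min over k of (A[0][0] + B[0][1] = 1 + -1 = 0, A[0][1] + B[1][1] = 7 + -3 = 4) = 0 (attained at k = 0)
  C[1][0] = min over k of (A[1][0] + B[0][0] = -4 + -5 = -9, A[1][1] + B[1][0] = 1 + -1 = 0) = -9 (attained at k = 0)
  C[1][1] = min over k of (A[1][0] + B[0][1] = -4 + -1 = -5, A[1][1] + B[1][1] = 1 + -3 = -2) = -5 (attained at k = 0)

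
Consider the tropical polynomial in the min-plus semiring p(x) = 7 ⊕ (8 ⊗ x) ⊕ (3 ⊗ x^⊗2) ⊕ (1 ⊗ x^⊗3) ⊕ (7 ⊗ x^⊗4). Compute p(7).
p(7) = 7

A tropical monomial a ⊗ x^⊗i evaluates to a + i · x. Evaluating each term at x = 7:
  Term 0 contributes 7 + 0 · 7 = 7
  Term 1 contributes 8 + 1 · 7 = 15
  Term 2 contributes 3 + 2 · 7 = 17
  Term 3 contributes 1 + 3 · 7 = 22
  Term 4 contributes 7 + 4 · 7 = 35
p(7) = ⊕ of these = min[7, 15, 17, 22, 35] = 7.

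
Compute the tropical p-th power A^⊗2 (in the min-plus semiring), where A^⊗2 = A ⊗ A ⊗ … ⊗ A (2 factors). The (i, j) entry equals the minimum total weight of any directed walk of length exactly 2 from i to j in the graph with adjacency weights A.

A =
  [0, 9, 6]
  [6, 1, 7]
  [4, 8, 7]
A^⊗2 =
  [0, 9, 6]
  [6, 2, 8]
  [4, 9, 10]

Each entry (A^⊗2)_ij equals the minimum over all length-2 walks i = v_0 → v_1 → … → v_2 = j of Σ_t A[v_t][v_{t+1}]. For example, for (i, j) = (0, 2) we minimise over 3 possible intermediate vertex sequences; the minimum is 6, attained along the walk 0 → 0 → 2.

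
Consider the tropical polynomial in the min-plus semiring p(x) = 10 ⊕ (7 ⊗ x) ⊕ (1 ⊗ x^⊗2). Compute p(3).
p(3) = 7

A tropical monomial a ⊗ x^⊗i evaluates to a + i · x. Evaluating each term at x = 3:
  Term 0 contributes 10 + 0 · 3 = 10
  Term 1 contributes 7 + 1 · 3 = 10
  Term 2 contributes 1 + 2 · 3 = 7
p(3) = ⊕ of these = min[10, 10, 7] = 7.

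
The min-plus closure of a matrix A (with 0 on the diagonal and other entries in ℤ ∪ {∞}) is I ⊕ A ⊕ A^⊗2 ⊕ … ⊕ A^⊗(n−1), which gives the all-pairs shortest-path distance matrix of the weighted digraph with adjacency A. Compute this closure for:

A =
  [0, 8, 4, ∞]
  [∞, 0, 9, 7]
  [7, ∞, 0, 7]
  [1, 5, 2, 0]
Closure =
  [0, 8, 4, 11]
  [8, 0, 9, 7]
  [7, 12, 0, 7]
  [1, 5, 2, 0]

This is the Floyd-Warshall all-pairs shortest-path computation. For each intermediate vertex k = 0, 1, …, 3, update dist[i][j] ← min(dist[i][j], dist[i][k] + dist[k][j]). The final matrix gives, for each (i, j), the minimum total weight of any directed path from i to j (possibly empty when i = j).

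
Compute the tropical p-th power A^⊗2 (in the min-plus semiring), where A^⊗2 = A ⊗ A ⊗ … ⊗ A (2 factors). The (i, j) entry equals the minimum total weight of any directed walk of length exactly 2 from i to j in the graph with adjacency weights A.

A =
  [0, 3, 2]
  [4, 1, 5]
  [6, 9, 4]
A^⊗2 =
  [0, 3, 2]
  [4, 2, 6]
  [6, 9, 8]

Each entry (A^⊗2)_ij equals the minimum over all length-2 walks i = v_0 → v_1 → … → v_2 = j of Σ_t A[v_t][v_{t+1}]. For example, for (i, j) = (0, 2) we minimise over 3 possible intermediate vertex sequences; the minimum is 2, attained along the walk 0 → 0 → 2.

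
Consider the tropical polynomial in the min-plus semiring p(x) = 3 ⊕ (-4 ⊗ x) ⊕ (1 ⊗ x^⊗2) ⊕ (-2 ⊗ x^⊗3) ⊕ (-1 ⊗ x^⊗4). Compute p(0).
p(0) = -4

A tropical monomial a ⊗ x^⊗i evaluates to a + i · x. Evaluating each term at x = 0:
  Term 0 contributes 3 + 0 · 0 = 3
  Term 1 contributes -4 + 1 · 0 = -4
  Term 2 contributes 1 + 2 · 0 = 1
  Term 3 contributes -2 + 3 · 0 = -2
  Term 4 contributes -1 + 4 · 0 = -1
p(0) = ⊕ of these = min[3, -4, 1, -2, -1] = -4.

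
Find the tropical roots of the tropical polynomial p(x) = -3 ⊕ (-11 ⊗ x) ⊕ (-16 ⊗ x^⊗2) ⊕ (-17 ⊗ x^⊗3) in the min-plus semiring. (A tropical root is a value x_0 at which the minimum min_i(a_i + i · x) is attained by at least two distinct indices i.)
Roots: {1, 5, 8}

Each tropical root is a break point of the lower envelope of the lines y = a_i + i · x (there are 4 lines, with slopes 0, 1, ..., 3). Only the lines that attain the minimum somewhere contribute to roots; other lines are dominated. Here the surviving (envelope) indices are i = 3, i = 2, i = 1, i = 0.
Intersections between consecutive envelope lines give the roots: for adjacent envelope indices i < j the intersection is x = (a_i − a_j) / (j − i). Reading off the sorted break points: {1, 5, 8}.
Verification: at each break x_0, at least two indices attain the minimum of min_i(a_i + i · x_0).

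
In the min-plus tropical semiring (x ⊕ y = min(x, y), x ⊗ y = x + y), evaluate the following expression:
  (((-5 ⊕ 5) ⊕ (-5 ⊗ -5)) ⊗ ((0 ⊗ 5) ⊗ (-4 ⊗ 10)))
(((-5 ⊕ 5) ⊕ (-5 ⊗ -5)) ⊗ ((0 ⊗ 5) ⊗ (-4 ⊗ 10))) = 1

Expand innermost to outermost. Recall ⊕ takes the minimum of its arguments and ⊗ takes their sum. Working out the expression (((-5 ⊕ 5) ⊕ (-5 ⊗ -5)) ⊗ ((0 ⊗ 5) ⊗ (-4 ⊗ 10))) gives 1.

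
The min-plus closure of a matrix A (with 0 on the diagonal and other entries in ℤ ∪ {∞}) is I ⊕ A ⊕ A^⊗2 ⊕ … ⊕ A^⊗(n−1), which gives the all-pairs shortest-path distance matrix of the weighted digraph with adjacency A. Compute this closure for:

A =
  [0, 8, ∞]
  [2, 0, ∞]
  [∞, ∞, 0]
Closure =
  [0, 8, ∞]
  [2, 0, ∞]
  [∞, ∞, 0]

This is the Floyd-Warshall all-pairs shortest-path computation. For each intermediate vertex k = 0, 1, …, 2, update dist[i][j] ← min(dist[i][j], dist[i][k] + dist[k][j]). The final matrix gives, for each (i, j), the minimum total weight of any directed path from i to j (possibly empty when i = j).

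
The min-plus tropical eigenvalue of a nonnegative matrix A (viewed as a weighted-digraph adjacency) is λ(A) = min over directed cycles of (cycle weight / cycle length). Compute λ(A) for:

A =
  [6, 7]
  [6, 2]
λ(A) = 2

Enumerate directed cycles and compute their means (weight / length). Sample:
  cycle 0 → 0: weight = 6, length = 1, mean = 6/1 ≈ 6.000
  cycle 1 → 1: weight = 2, length = 1, mean = 2/1 ≈ 2.000
  cycle 0 → 1 → 0: weight = 13, length = 2, mean = 13/2 ≈ 6.500
  cycle 1 → 0 → 1: weight = 13, length = 2, mean = 13/2 ≈ 6.500
Minimum mean = 2.000, attained e.g. along the cycle 1 → 1 with weight 2 and length 1. So λ(A) = 2/1 = 2.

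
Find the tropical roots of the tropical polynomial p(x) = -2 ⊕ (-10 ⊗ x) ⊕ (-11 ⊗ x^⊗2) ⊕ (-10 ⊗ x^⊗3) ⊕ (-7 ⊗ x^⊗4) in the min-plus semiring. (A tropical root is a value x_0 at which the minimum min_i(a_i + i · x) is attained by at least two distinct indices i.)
Roots: {-3, -1, 1, 8}

Each tropical root is a break point of the lower envelope of the lines y = a_i + i · x (there are 5 lines, with slopes 0, 1, ..., 4). Only the lines that attain the minimum somewhere contribute to roots; other lines are dominated. Here the surviving (envelope) indices are i = 4, i = 3, i = 2, i = 1, i = 0.
Intersections between consecutive envelope lines give the roots: for adjacent envelope indices i < j the intersection is x = (a_i − a_j) / (j − i). Reading off the sorted break points: {-3, -1, 1, 8}.
Verification: at each break x_0, at least two indices attain the minimum of min_i(a_i + i · x_0).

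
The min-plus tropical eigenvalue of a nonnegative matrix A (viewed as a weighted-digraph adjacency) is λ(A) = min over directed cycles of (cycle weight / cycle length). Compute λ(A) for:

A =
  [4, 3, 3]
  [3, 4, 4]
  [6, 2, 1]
λ(A) = 1

Enumerate directed cycles and compute their means (weight / length). Sample:
  cycle 0 → 0: weight = 4, length = 1, mean = 4/1 ≈ 4.000
  cycle 1 → 1: weight = 4, length = 1, mean = 4/1 ≈ 4.000
  cycle 2 → 2: weight = 1, length = 1, mean = 1/1 ≈ 1.000
  cycle 0 → 1 → 0: weight = 6, length = 2, mean = 6/2 ≈ 3.000
  cycle 0 → 2 → 0: weight = 9, length = 2, mean = 9/2 ≈ 4.500
  cycle 1 → 0 → 1: weight = 6, length = 2, mean = 6/2 ≈ 3.000
Minimum mean = 1.000, attained e.g. along the cycle 2 → 2 with weight 1 and length 1. So λ(A) = 1/1 = 1.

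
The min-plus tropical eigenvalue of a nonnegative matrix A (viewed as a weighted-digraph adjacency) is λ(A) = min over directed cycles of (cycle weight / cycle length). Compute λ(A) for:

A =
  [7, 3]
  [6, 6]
λ(A) = 9/2

Enumerate directed cycles and compute their means (weight / length). Sample:
  cycle 0 → 0: weight = 7, length = 1, mean = 7/1 ≈ 7.000
  cycle 1 → 1: weight = 6, length = 1, mean = 6/1 ≈ 6.000
  cycle 0 → 1 → 0: weight = 9, length = 2, mean = 9/2 ≈ 4.500
  cycle 1 → 0 → 1: weight = 9, length = 2, mean = 9/2 ≈ 4.500
Minimum mean = 4.500, attained e.g. along the cycle 0 → 1 → 0 with weight 9 and length 2. So λ(A) = 9/2 = 9/2.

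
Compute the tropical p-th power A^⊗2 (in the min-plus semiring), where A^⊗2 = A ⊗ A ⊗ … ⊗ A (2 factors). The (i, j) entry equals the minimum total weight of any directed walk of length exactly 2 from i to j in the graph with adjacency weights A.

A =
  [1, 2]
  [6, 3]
A^⊗2 =
  [2, 3]
  [7, 6]

Each entry (A^⊗2)_ij equals the minimum over all length-2 walks i = v_0 → v_1 → … → v_2 = j of Σ_t A[v_t][v_{t+1}]. For example, for (i, j) = (0, 1) we minimise over 2 possible intermediate vertex sequences; the minimum is 3, attained along the walk 0 → 0 → 1.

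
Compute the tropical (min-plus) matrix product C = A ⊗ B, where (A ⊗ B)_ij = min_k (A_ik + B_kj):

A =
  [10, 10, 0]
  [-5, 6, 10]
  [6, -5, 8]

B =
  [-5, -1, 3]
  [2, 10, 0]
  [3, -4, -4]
A ⊗ B =
  [3, -4, -4]
  [-10, -6, -2]
  [-3, 4, -5]

Apply the min-plus product entry-by-entry:
  C[0][0] = min over k of (A[0][0] + B[0][0] = 10 + -5 = 5, A[0][1] + B[1][0] = 10 + 2 = 12, A[0][2] + B[2][0] = 0 + 3 = 3) = 3 (attained at k = 2)
  C[0][1] = min over k of (A[0][0] + B[0][1] = 10 + -1 = 9, A[0][1] + B[1][1] = 10 + 10 = 20, A[0][2] + B[2][1] = 0 + -4 = -4) = -4 (attained at k = 2)
  C[0][2] = min over k of (A[0][0] + B[0][2] = 10 + 3 = 13, A[0][1] + B[1][2] = 10 + 0 = 10, A[0][2] + B[2][2] = 0 + -4 = -4) = -4 (attained at k = 2)
  C[1][0] = min over k of (A[1][0] + B[0][0] = -5 + -5 = -10, A[1][1] + B[1][0] = 6 + 2 = 8, A[1][2] + B[2][0] = 10 + 3 = 13) = -10 (attained at k = 0)
  C[1][1] = min over k of (A[1][0] + B[0][1] = -5 + -1 = -6, A[1][1] + B[1][1] = 6 + 10 = 16, A[1][2] + B[2][1] = 10 + -4 = 6) = -6 (attained at k = 0)
  C[1][2] = min over k of (A[1][0] + B[0][2] = -5 + 3 = -2, A[1][1] + B[1][2] = 6 + 0 = 6, A[1][2] + B[2][2] = 10 + -4 = 6) = -2 (attained at k = 0)
  C[2][0] = min over k of (A[2][0] + B[0][0] = 6 + -5 = 1, A[2][1] + B[1][0] = -5 + 2 = -3, A[2][2] + B[2][0] = 8 + 3 = 11) = -3 (attained at k = 1)
  C[2][1] = min over k of (A[2][0] + B[0][1] = 6 + -1 = 5, A[2][1] + B[1][1] = -5 + 10 = 5, A[2][2] + B[2][1] = 8 + -4 = 4) = 4 (attained at k = 2)
  C[2][2] = min over k of (A[2][0] + B[0][2] = 6 + 3 = 9, A[2][1] + B[1][2] = -5 + 0 = -5, A[2][2] + B[2][2] = 8 + -4 = 4) = -5 (attained at k = 1)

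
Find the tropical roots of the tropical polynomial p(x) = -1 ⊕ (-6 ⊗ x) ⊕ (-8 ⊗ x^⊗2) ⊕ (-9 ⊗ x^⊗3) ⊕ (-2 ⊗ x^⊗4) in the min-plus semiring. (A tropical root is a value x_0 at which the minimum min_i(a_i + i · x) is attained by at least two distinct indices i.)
Roots: {-7, 1, 2, 5}

Each tropical root is a break point of the lower envelope of the lines y = a_i + i · x (there are 5 lines, with slopes 0, 1, ..., 4). Only the lines that attain the minimum somewhere contribute to roots; other lines are dominated. Here the surviving (envelope) indices are i = 4, i = 3, i = 2, i = 1, i = 0.
Intersections between consecutive envelope lines give the roots: for adjacent envelope indices i < j the intersection is x = (a_i − a_j) / (j − i). Reading off the sorted break points: {-7, 1, 2, 5}.
Verification: at each break x_0, at least two indices attain the minimum of min_i(a_i + i · x_0).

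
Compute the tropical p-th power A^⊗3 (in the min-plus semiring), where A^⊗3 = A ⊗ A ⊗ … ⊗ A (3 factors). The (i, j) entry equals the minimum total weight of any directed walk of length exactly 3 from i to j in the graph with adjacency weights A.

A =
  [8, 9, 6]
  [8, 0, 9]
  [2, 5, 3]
A^⊗3 =
  [11, 9, 12]
  [8, 0, 9]
  [8, 5, 9]

Each entry (A^⊗3)_ij equals the minimum over all length-3 walks i = v_0 → v_1 → … → v_3 = j of Σ_t A[v_t][v_{t+1}]. For example, for (i, j) = (0, 2) we minimise over 9 possible intermediate vertex sequences; the minimum is 12, attained along the walk 0 → 2 → 2 → 2.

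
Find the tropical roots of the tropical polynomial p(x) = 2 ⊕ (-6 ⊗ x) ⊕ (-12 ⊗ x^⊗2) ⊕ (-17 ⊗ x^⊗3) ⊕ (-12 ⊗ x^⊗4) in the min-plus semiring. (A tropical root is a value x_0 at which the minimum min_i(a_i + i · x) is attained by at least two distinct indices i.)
Roots: {-5, 5, 6, 8}

Each tropical root is a break point of the lower envelope of the lines y = a_i + i · x (there are 5 lines, with slopes 0, 1, ..., 4). Only the lines that attain the minimum somewhere contribute to roots; other lines are dominated. Here the surviving (envelope) indices are i = 4, i = 3, i = 2, i = 1, i = 0.
Intersections between consecutive envelope lines give the roots: for adjacent envelope indices i < j the intersection is x = (a_i − a_j) / (j − i). Reading off the sorted break points: {-5, 5, 6, 8}.
Verification: at each break x_0, at least two indices attain the minimum of min_i(a_i + i · x_0).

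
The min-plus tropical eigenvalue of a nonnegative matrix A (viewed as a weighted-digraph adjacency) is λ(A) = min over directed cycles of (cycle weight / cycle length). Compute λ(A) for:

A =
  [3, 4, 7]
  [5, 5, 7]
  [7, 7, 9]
λ(A) = 3

Enumerate directed cycles and compute their means (weight / length). Sample:
  cycle 0 → 0: weight = 3, length = 1, mean = 3/1 ≈ 3.000
  cycle 1 → 1: weight = 5, length = 1, mean = 5/1 ≈ 5.000
  cycle 2 → 2: weight = 9, length = 1, mean = 9/1 ≈ 9.000
  cycle 0 → 1 → 0: weight = 9, length = 2, mean = 9/2 ≈ 4.500
  cycle 0 → 2 → 0: weight = 14, length = 2, mean = 14/2 ≈ 7.000
  cycle 1 → 0 → 1: weight = 9, length = 2, mean = 9/2 ≈ 4.500
Minimum mean = 3.000, attained e.g. along the cycle 0 → 0 with weight 3 and length 1. So λ(A) = 3/1 = 3.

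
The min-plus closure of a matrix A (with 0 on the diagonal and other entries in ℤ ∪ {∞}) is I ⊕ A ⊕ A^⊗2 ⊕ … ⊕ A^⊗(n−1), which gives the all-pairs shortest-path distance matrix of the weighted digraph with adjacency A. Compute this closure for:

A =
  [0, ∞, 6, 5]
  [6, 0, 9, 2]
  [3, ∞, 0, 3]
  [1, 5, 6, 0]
Closure =
  [0, 10, 6, 5]
  [3, 0, 8, 2]
  [3, 8, 0, 3]
  [1, 5, 6, 0]

This is the Floyd-Warshall all-pairs shortest-path computation. For each intermediate vertex k = 0, 1, …, 3, update dist[i][j] ← min(dist[i][j], dist[i][k] + dist[k][j]). The final matrix gives, for each (i, j), the minimum total weight of any directed path from i to j (possibly empty when i = j).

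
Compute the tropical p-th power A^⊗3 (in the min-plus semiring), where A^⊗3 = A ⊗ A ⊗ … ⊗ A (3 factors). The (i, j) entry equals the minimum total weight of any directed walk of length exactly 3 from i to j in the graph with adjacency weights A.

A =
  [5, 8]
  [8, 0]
A^⊗3 =
  [15, 8]
  [8, 0]

Each entry (A^⊗3)_ij equals the minimum over all length-3 walks i = v_0 → v_1 → … → v_3 = j of Σ_t A[v_t][v_{t+1}]. For example, for (i, j) = (0, 1) we minimise over 4 possible intermediate vertex sequences; the minimum is 8, attained along the walk 0 → 1 → 1 → 1.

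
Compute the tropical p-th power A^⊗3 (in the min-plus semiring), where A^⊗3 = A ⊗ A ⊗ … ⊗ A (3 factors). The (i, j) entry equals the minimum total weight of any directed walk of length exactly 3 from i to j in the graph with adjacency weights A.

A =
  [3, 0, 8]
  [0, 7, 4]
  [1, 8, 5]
A^⊗3 =
  [3, 0, 7]
  [0, 3, 4]
  [1, 4, 5]

Each entry (A^⊗3)_ij equals the minimum over all length-3 walks i = v_0 → v_1 → … → v_3 = j of Σ_t A[v_t][v_{t+1}]. For example, for (i, j) = (0, 2) we minimise over 9 possible intermediate vertex sequences; the minimum is 7, attained along the walk 0 → 0 → 1 → 2.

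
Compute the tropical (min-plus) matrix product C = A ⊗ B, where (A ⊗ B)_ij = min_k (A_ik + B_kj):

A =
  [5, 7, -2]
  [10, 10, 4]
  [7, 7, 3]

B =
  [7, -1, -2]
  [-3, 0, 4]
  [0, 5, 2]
A ⊗ B =
  [-2, 3, 0]
  [4, 9, 6]
  [3, 6, 5]

Apply the min-plus product entry-by-entry:
  C[0][0] = min over k of (A[0][0] + B[0][0] = 5 + 7 = 12, A[0][1] + B[1][0] = 7 + -3 = 4, A[0][2] + B[2][0] = -2 + 0 = -2) = -2 (attained at k = 2)
  C[0][1] = min over k of (A[0][0] + B[0][1] = 5 + -1 = 4, A[0][1] + B[1][1] = 7 + 0 = 7, A[0][2] + B[2][1] = -2 + 5 = 3) = 3 (attained at k = 2)
  C[0][2] = min over k of (A[0][0] + B[0][2] = 5 + -2 = 3, A[0][1] + B[1][2] = 7 + 4 = 11, A[0][2] + B[2][2] = -2 + 2 = 0) = 0 (attained at k = 2)
  C[1][0] = min over k of (A[1][0] + B[0][0] = 10 + 7 = 17, A[1][1] + B[1][0] = 10 + -3 = 7, A[1][2] + B[2][0] = 4 + 0 = 4) = 4 (attained at k = 2)
  C[1][1] = min over k of (A[1][0] + B[0][1] = 10 + -1 = 9, A[1][1] + B[1][1] = 10 + 0 = 10, A[1][2] + B[2][1] = 4 + 5 = 9) = 9 (attained at k = 0)
  C[1][2] = min over k of (A[1][0] + B[0][2] = 10 + -2 = 8, A[1][1] + B[1][2] = 10 + 4 = 14, A[1][2] + B[2][2] = 4 + 2 = 6) = 6 (attained at k = 2)
  C[2][0] = min over k of (A[2][0] + B[0][0] = 7 + 7 = 14, A[2][1] + B[1][0] = 7 + -3 = 4, A[2][2] + B[2][0] = 3 + 0 = 3) = 3 (attained at k = 2)
  C[2][1] = min over k of (A[2][0] + B[0][1] = 7 + -1 = 6, A[2][1] + B[1][1] = 7 + 0 = 7, A[2][2] + B[2][1] = 3 + 5 = 8) = 6 (attained at k = 0)
  C[2][2] = min over k of (A[2][0] + B[0][2] = 7 + -2 = 5, A[2][1] + B[1][2] = 7 + 4 = 11, A[2][2] + B[2][2] = 3 + 2 = 5) = 5 (attained at k = 0)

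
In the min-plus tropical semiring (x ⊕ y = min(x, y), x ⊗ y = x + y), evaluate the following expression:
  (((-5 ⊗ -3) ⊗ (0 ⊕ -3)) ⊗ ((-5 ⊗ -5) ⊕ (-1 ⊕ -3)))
(((-5 ⊗ -3) ⊗ (0 ⊕ -3)) ⊗ ((-5 ⊗ -5) ⊕ (-1 ⊕ -3))) = -21

Expand innermost to outermost. Recall ⊕ takes the minimum of its arguments and ⊗ takes their sum. Working out the expression (((-5 ⊗ -3) ⊗ (0 ⊕ -3)) ⊗ ((-5 ⊗ -5) ⊕ (-1 ⊕ -3))) gives -21.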